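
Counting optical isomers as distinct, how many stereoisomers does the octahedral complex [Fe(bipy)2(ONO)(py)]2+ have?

3

Each bipy is bidentate and must span two cis positions.
There are 2 geometric isomers: ONO and py mutually cis (chiral); ONO and py mutually trans.
One of these lacks any improper symmetry element and so occurs as an enantiomeric pair, giving 2 + 1 = 3 stereoisomers in total.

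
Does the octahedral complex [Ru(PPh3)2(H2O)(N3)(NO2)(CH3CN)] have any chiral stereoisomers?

yes

Systematic enumeration (placing each ligand type in turn and discarding arrangements equivalent by rotation or reflection) gives 9 geometric isomers.
Of these, 6 lack any improper symmetry element and so occur as enantiomeric pairs, giving 9 + 6 = 15 stereoisomers in total.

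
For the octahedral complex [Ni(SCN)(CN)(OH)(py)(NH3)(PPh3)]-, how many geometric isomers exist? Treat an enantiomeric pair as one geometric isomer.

In an octahedral complex each vertex has one trans partner and four cis neighbours.
Systematic enumeration (placing each ligand type in turn and discarding arrangements equivalent by rotation or reflection) gives 15 geometric isomers.

15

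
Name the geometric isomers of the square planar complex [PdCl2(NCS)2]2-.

cis and trans

In a square planar complex each vertex has one trans partner and two cis neighbours.
The distinct arrangements are (2 in all): Cl cis; Cl trans.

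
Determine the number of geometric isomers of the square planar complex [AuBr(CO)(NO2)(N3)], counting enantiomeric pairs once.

A square has two trans pairs of vertices; adjacent vertices are cis.
Systematic placement gives 3 geometric isomers: (Br/N3 trans, CO/NO2 trans); (Br/NO2 trans, CO/N3 trans); (Br/CO trans, N3/NO2 trans).

3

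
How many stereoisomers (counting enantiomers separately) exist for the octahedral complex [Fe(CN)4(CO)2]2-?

The six octahedral sites form three mutually perpendicular trans pairs.
There are 2 geometric isomers: CO trans; CO cis.
Each arrangement has an internal mirror plane or centre of symmetry, so none is chiral.

2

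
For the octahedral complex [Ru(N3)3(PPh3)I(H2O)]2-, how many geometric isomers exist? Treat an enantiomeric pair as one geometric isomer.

An octahedron has six vertices in three trans pairs; every non-trans pair is cis.
Working through the distinct placements yields 4 geometric isomers: N3 mer (3 arrangements); N3 fac (chiral).

4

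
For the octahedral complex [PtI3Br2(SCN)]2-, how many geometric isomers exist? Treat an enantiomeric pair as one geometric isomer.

3

There are 3 geometric isomers: I mer, Br trans; I fac, Br cis; I mer, Br cis.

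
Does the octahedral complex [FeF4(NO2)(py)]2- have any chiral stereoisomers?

An octahedron has six vertices in three trans pairs; every non-trans pair is cis.
There are 2 geometric isomers: NO2 and py mutually trans; NO2 and py mutually cis.
Each arrangement has an internal mirror plane or centre of symmetry, so none is chiral.

no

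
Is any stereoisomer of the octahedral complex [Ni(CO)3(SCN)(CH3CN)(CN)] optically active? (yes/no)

yes

In an octahedral complex each vertex has one trans partner and four cis neighbours.
Systematic placement gives 4 geometric isomers: CO mer (3 arrangements); CO fac (chiral).
One of these lacks any improper symmetry element and so occurs as an enantiomeric pair, giving 4 + 1 = 5 stereoisomers in total.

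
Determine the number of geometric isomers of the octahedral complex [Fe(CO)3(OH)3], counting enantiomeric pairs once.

In an octahedral complex each vertex has one trans partner and four cis neighbours.
There are 2 geometric isomers: CO mer; CO fac.

2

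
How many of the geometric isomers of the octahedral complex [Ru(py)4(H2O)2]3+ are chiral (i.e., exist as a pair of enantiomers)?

Working through the distinct placements yields 2 geometric isomers: H2O trans; H2O cis.
Each arrangement has an internal mirror plane or centre of symmetry, so none is chiral.

0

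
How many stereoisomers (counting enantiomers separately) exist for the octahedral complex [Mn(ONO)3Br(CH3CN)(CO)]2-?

The six octahedral sites form three mutually perpendicular trans pairs.
Working through the distinct placements yields 4 geometric isomers: ONO mer (3 arrangements); ONO fac (chiral).
One of these lacks any improper symmetry element and so occurs as an enantiomeric pair, giving 4 + 1 = 5 stereoisomers in total.

5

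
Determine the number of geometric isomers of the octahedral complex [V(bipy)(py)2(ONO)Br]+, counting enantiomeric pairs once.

4

In an octahedral complex each vertex has one trans partner and four cis neighbours.
Each bipy is bidentate and must span two cis positions.
There are 4 geometric isomers: py cis (3 arrangements, 2 chiral); py trans.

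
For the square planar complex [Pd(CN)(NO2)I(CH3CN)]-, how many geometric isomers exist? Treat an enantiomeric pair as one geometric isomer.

In a square planar complex each vertex has one trans partner and two cis neighbours.
Systematic placement gives 3 geometric isomers: (CH3CN/I trans, CN/NO2 trans); (CH3CN/NO2 trans, CN/I trans); (CH3CN/CN trans, I/NO2 trans).

3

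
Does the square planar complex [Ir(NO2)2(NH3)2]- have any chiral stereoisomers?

A square has two trans pairs of vertices; adjacent vertices are cis.
There are 2 geometric isomers: NO2 cis; NO2 trans.
Each arrangement has an internal mirror plane or centre of symmetry, so none is chiral.

no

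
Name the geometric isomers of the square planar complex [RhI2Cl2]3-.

In a square planar complex each vertex has one trans partner and two cis neighbours.
Systematic placement gives 2 geometric isomers: I cis; I trans.

cis and trans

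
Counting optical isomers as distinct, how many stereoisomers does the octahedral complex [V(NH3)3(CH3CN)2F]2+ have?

The distinct arrangements are (3 in all): NH3 mer, CH3CN trans; NH3 mer, CH3CN cis; NH3 fac, CH3CN cis.
Each arrangement has an internal mirror plane or centre of symmetry, so none is chiral.

3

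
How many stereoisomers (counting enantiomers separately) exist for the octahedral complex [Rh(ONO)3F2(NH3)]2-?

An octahedron has six vertices in three trans pairs; every non-trans pair is cis.
The distinct arrangements are (3 in all): ONO mer, F trans; ONO mer, F cis; ONO fac, F cis.
Each arrangement has an internal mirror plane or centre of symmetry, so none is chiral.

3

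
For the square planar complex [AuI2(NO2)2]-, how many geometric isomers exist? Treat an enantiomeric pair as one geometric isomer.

In a square planar complex each vertex has one trans partner and two cis neighbours.
There are 2 geometric isomers: I cis; I trans.

2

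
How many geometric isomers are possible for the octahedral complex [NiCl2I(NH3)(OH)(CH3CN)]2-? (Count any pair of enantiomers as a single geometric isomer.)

9

An octahedron has six vertices in three trans pairs; every non-trans pair is cis.
Exhaustive case analysis gives 9 geometric isomers.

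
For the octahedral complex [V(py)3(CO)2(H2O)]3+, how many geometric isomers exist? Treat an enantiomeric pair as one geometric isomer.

Systematic placement gives 3 geometric isomers: py mer, CO trans; py mer, CO cis; py fac, CO cis.

3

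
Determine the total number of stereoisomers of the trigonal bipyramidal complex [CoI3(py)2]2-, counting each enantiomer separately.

3

A trigonal bipyramid has two axial and three equatorial sites, which are chemically inequivalent.
There are 3 geometric isomers: py both equatorial; py one axial, one equatorial; py both axial.
Each arrangement has an internal mirror plane or centre of symmetry, so none is chiral.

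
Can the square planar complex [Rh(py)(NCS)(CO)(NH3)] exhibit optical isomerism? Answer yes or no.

no

In a square planar complex each vertex has one trans partner and two cis neighbours.
There are 3 geometric isomers: (CO/NH3 trans, NCS/py trans); (CO/py trans, NCS/NH3 trans); (CO/NCS trans, NH3/py trans).
Each arrangement has an internal mirror plane or centre of symmetry, so none is chiral.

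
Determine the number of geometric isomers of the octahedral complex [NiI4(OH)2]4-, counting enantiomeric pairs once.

2

There are 2 geometric isomers: OH trans; OH cis.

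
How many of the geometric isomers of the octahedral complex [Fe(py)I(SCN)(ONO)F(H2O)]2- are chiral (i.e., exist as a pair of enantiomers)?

Placing the ligands in turn and identifying arrangements related by rotation or reflection leaves 15 distinct geometric isomers.
Of these, 15 lack any improper symmetry element and so occur as enantiomeric pairs, giving 15 + 15 = 30 stereoisomers in total.

15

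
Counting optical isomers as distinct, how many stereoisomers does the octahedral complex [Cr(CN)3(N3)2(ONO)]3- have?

In an octahedral complex each vertex has one trans partner and four cis neighbours.
There are 3 geometric isomers: CN mer, N3 cis; CN mer, N3 trans; CN fac, N3 cis.
Each arrangement has an internal mirror plane or centre of symmetry, so none is chiral.

3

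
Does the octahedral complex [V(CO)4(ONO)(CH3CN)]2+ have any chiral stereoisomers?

no

Working through the distinct placements yields 2 geometric isomers: ONO and CH3CN mutually cis; ONO and CH3CN mutually trans.
Each arrangement has an internal mirror plane or centre of symmetry, so none is chiral.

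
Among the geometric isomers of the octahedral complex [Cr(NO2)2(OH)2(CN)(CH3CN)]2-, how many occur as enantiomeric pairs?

2

In an octahedral complex each vertex has one trans partner and four cis neighbours.
There are 6 geometric isomers: NO2 trans, OH trans; NO2 cis, OH cis (3 arrangements, 2 chiral); NO2 cis, OH trans; NO2 trans, OH cis.
Of these, 2 lack any improper symmetry element and so occur as enantiomeric pairs, giving 6 + 2 = 8 stereoisomers in total.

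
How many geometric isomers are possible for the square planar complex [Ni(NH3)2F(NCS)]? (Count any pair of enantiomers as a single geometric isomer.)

In a square planar complex each vertex has one trans partner and two cis neighbours.
There are 2 geometric isomers: NH3 cis; NH3 trans.

2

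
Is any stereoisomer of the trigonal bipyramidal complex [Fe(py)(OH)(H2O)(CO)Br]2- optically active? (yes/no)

yes

In a trigonal bipyramid the two axial positions differ from the three equatorial ones.
Exhaustive case analysis gives 10 geometric isomers.
Of these, 10 lack any improper symmetry element and so occur as enantiomeric pairs, giving 10 + 10 = 20 stereoisomers in total.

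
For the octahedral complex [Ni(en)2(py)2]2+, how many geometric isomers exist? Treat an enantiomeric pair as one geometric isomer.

An octahedron has six vertices in three trans pairs; every non-trans pair is cis.
Each en is bidentate and must span two cis positions.
Working through the distinct placements yields 2 geometric isomers: py trans; py cis (chiral).

2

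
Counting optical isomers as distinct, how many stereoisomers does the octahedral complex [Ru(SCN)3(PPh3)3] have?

In an octahedral complex each vertex has one trans partner and four cis neighbours.
Systematic placement gives 2 geometric isomers: SCN mer; SCN fac.
Each arrangement has an internal mirror plane or centre of symmetry, so none is chiral.

2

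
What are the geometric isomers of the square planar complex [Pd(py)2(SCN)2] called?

In a square planar complex each vertex has one trans partner and two cis neighbours.
Working through the distinct placements yields 2 geometric isomers: py cis; py trans.

cis and trans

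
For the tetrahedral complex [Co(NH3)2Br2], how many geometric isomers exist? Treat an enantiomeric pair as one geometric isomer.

1

In a tetrahedral complex all four positions are equivalent and every pair of ligands is adjacent — there is no cis/trans distinction.
Only one geometric arrangement is possible.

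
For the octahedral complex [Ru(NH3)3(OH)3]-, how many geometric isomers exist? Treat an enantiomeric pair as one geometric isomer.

2

An octahedron has six vertices in three trans pairs; every non-trans pair is cis.
There are 2 geometric isomers: NH3 mer; NH3 fac.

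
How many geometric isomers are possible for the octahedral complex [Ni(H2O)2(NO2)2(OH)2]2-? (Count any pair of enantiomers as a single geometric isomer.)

5

An octahedron has six vertices in three trans pairs; every non-trans pair is cis.
Working through the distinct placements yields 5 geometric isomers: H2O trans, NO2 trans, OH trans; H2O trans, NO2 cis, OH cis; H2O cis, NO2 cis, OH trans; H2O cis, NO2 cis, OH cis (chiral); H2O cis, NO2 trans, OH cis.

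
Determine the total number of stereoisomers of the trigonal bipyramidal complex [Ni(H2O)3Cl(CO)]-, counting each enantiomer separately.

4

In a trigonal bipyramid the two axial positions differ from the three equatorial ones.
There are 4 geometric isomers: Cl axial, CO axial; Cl equatorial, CO axial; Cl axial, CO equatorial; Cl equatorial, CO equatorial.
Each arrangement has an internal mirror plane or centre of symmetry, so none is chiral.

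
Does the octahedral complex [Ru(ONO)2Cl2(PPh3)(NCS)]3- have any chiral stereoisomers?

The distinct arrangements are (6 in all): ONO cis, Cl trans; ONO trans, Cl trans; ONO cis, Cl cis (3 arrangements, 2 chiral); ONO trans, Cl cis.
Of these, 2 lack any improper symmetry element and so occur as enantiomeric pairs, giving 6 + 2 = 8 stereoisomers in total.

yes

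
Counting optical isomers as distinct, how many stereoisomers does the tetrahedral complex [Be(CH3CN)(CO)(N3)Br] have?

2

All four vertices of a tetrahedron are equivalent and mutually adjacent, so cis/trans isomerism cannot arise.
Only one geometric arrangement is possible; it has no improper symmetry element, so it exists as a pair of enantiomers (2 stereoisomers).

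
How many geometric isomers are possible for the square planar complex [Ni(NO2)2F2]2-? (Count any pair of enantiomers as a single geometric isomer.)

In a square planar complex each vertex has one trans partner and two cis neighbours.
There are 2 geometric isomers: NO2 cis; NO2 trans.

2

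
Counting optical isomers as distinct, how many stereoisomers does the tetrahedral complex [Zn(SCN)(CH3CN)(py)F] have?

2

All four vertices of a tetrahedron are equivalent and mutually adjacent, so cis/trans isomerism cannot arise.
Only one geometric arrangement is possible; it has no improper symmetry element, so it exists as a pair of enantiomers (2 stereoisomers).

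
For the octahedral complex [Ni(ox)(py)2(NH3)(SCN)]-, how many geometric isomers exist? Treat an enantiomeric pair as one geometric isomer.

The six octahedral sites form three mutually perpendicular trans pairs.
Each ox is bidentate and must span two cis positions.
The distinct arrangements are (4 in all): py cis (3 arrangements, 2 chiral); py trans.

4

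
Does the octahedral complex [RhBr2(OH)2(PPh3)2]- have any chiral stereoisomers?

There are 5 geometric isomers: Br trans, OH trans, PPh3 trans; Br trans, OH cis, PPh3 cis; Br cis, OH cis, PPh3 trans; Br cis, OH cis, PPh3 cis (chiral); Br cis, OH trans, PPh3 cis.
One of these lacks any improper symmetry element and so occurs as an enantiomeric pair, giving 5 + 1 = 6 stereoisomers in total.

yes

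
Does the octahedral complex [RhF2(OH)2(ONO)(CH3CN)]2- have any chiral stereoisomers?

yes

In an octahedral complex each vertex has one trans partner and four cis neighbours.
Systematic placement gives 6 geometric isomers: F cis, OH cis (3 arrangements, 2 chiral); F cis, OH trans; F trans, OH cis; F trans, OH trans.
Of these, 2 lack any improper symmetry element and so occur as enantiomeric pairs, giving 6 + 2 = 8 stereoisomers in total.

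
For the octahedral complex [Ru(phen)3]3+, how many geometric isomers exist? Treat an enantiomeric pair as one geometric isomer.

1

In an octahedral complex each vertex has one trans partner and four cis neighbours.
Each phen is bidentate and must span two cis positions.
Only one geometric arrangement is possible; it has no improper symmetry element, so it exists as a pair of enantiomers (2 stereoisomers).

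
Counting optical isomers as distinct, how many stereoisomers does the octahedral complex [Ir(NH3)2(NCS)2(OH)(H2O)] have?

8

The six octahedral sites form three mutually perpendicular trans pairs.
The distinct arrangements are (6 in all): NH3 cis, NCS cis (3 arrangements, 2 chiral); NH3 trans, NCS cis; NH3 cis, NCS trans; NH3 trans, NCS trans.
Of these, 2 lack any improper symmetry element and so occur as enantiomeric pairs, giving 6 + 2 = 8 stereoisomers in total.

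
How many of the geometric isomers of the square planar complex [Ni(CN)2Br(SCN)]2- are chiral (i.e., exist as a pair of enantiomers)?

0

Working through the distinct placements yields 2 geometric isomers: CN cis; CN trans.
Each arrangement has an internal mirror plane or centre of symmetry, so none is chiral.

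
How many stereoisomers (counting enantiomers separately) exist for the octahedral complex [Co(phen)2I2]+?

In an octahedral complex each vertex has one trans partner and four cis neighbours.
Each phen is bidentate and must span two cis positions.
The distinct arrangements are (2 in all): I trans; I cis (chiral).
One of these lacks any improper symmetry element and so occurs as an enantiomeric pair, giving 2 + 1 = 3 stereoisomers in total.

3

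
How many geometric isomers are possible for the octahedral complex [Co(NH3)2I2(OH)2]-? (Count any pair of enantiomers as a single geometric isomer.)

An octahedron has six vertices in three trans pairs; every non-trans pair is cis.
Systematic placement gives 5 geometric isomers: NH3 trans, I trans, OH trans; NH3 cis, I trans, OH cis; NH3 cis, I cis, OH trans; NH3 cis, I cis, OH cis (chiral); NH3 trans, I cis, OH cis.

5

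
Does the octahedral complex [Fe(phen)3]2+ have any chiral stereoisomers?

yes

An octahedron has six vertices in three trans pairs; every non-trans pair is cis.
Each phen is bidentate and must span two cis positions.
Only one geometric arrangement is possible; it has no improper symmetry element, so it exists as a pair of enantiomers (2 stereoisomers).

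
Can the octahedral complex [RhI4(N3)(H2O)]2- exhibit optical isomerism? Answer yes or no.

no

There are 2 geometric isomers: N3 and H2O mutually cis; N3 and H2O mutually trans.
Each arrangement has an internal mirror plane or centre of symmetry, so none is chiral.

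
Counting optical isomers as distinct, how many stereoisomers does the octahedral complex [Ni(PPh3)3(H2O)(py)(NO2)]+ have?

5

Working through the distinct placements yields 4 geometric isomers: PPh3 mer (3 arrangements); PPh3 fac (chiral).
One of these lacks any improper symmetry element and so occurs as an enantiomeric pair, giving 4 + 1 = 5 stereoisomers in total.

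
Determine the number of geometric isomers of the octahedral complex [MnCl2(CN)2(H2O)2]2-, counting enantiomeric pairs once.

5

In an octahedral complex each vertex has one trans partner and four cis neighbours.
Working through the distinct placements yields 5 geometric isomers: Cl trans, CN trans, H2O trans; Cl cis, CN trans, H2O cis; Cl cis, CN cis, H2O trans; Cl cis, CN cis, H2O cis (chiral); Cl trans, CN cis, H2O cis.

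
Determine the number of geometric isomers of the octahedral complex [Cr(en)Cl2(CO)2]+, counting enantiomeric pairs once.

Each en is bidentate and must span two cis positions.
The distinct arrangements are (3 in all): Cl cis, CO trans; Cl cis, CO cis (chiral); Cl trans, CO cis.

3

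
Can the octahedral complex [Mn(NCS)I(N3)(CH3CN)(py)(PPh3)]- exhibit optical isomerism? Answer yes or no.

yes

An octahedron has six vertices in three trans pairs; every non-trans pair is cis.
Exhaustive case analysis gives 15 geometric isomers.
Of these, 15 lack any improper symmetry element and so occur as enantiomeric pairs, giving 15 + 15 = 30 stereoisomers in total.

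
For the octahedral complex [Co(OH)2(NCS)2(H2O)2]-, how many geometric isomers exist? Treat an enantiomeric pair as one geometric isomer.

5

In an octahedral complex each vertex has one trans partner and four cis neighbours.
The distinct arrangements are (5 in all): OH trans, NCS trans, H2O trans; OH cis, NCS cis, H2O trans; OH trans, NCS cis, H2O cis; OH cis, NCS cis, H2O cis (chiral); OH cis, NCS trans, H2O cis.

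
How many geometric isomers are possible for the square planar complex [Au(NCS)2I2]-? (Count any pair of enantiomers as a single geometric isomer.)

In a square planar complex each vertex has one trans partner and two cis neighbours.
There are 2 geometric isomers: NCS cis; NCS trans.

2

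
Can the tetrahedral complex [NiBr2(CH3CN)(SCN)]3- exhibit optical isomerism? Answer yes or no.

All four vertices of a tetrahedron are equivalent and mutually adjacent, so cis/trans isomerism cannot arise.
Only one geometric arrangement is possible.

no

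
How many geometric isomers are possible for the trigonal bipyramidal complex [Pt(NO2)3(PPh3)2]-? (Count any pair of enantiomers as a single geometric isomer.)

A trigonal bipyramid has two axial and three equatorial sites, which are chemically inequivalent.
The distinct arrangements are (3 in all): PPh3 both equatorial; PPh3 one axial, one equatorial; PPh3 both axial.

3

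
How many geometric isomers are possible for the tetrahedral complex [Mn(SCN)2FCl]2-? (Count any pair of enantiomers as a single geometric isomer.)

1

In a tetrahedral complex all four positions are equivalent and every pair of ligands is adjacent — there is no cis/trans distinction.
Only one geometric arrangement is possible.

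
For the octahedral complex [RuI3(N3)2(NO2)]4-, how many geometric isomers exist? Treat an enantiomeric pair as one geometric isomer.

3

The six octahedral sites form three mutually perpendicular trans pairs.
There are 3 geometric isomers: I mer, N3 cis; I mer, N3 trans; I fac, N3 cis.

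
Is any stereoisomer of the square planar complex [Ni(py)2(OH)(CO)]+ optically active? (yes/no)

no

A square has two trans pairs of vertices; adjacent vertices are cis.
Working through the distinct placements yields 2 geometric isomers: py cis; py trans.
Each arrangement has an internal mirror plane or centre of symmetry, so none is chiral.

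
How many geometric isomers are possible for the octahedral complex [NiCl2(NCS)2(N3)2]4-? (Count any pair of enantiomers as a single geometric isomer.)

An octahedron has six vertices in three trans pairs; every non-trans pair is cis.
Systematic placement gives 5 geometric isomers: Cl trans, NCS trans, N3 trans; Cl trans, NCS cis, N3 cis; Cl cis, NCS trans, N3 cis; Cl cis, NCS cis, N3 cis (chiral); Cl cis, NCS cis, N3 trans.

5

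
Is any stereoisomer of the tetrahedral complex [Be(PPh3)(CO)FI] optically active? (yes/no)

yes

All four vertices of a tetrahedron are equivalent and mutually adjacent, so cis/trans isomerism cannot arise.
Only one geometric arrangement is possible; it has no improper symmetry element, so it exists as a pair of enantiomers (2 stereoisomers).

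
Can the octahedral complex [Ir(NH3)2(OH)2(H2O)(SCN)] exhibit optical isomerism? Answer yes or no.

An octahedron has six vertices in three trans pairs; every non-trans pair is cis.
The distinct arrangements are (6 in all): NH3 cis, OH cis (3 arrangements, 2 chiral); NH3 cis, OH trans; NH3 trans, OH cis; NH3 trans, OH trans.
Of these, 2 lack any improper symmetry element and so occur as enantiomeric pairs, giving 6 + 2 = 8 stereoisomers in total.

yes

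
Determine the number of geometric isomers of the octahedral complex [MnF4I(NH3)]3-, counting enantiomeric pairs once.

In an octahedral complex each vertex has one trans partner and four cis neighbours.
There are 2 geometric isomers: I and NH3 mutually trans; I and NH3 mutually cis.

2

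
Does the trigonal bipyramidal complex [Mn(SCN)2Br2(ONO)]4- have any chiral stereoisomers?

yes

A trigonal bipyramid has two axial and three equatorial sites, which are chemically inequivalent.
Exhaustive case analysis gives 5 geometric isomers.
One of these lacks any improper symmetry element and so occurs as an enantiomeric pair, giving 5 + 1 = 6 stereoisomers in total.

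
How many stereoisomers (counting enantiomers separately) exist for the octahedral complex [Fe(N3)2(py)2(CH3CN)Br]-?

In an octahedral complex each vertex has one trans partner and four cis neighbours.
Systematic placement gives 6 geometric isomers: N3 trans, py trans; N3 cis, py cis (3 arrangements, 2 chiral); N3 cis, py trans; N3 trans, py cis.
Of these, 2 lack any improper symmetry element and so occur as enantiomeric pairs, giving 6 + 2 = 8 stereoisomers in total.

8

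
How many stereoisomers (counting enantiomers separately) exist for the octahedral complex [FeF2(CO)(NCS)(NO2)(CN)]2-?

15

An octahedron has six vertices in three trans pairs; every non-trans pair is cis.
Systematic enumeration (placing each ligand type in turn and discarding arrangements equivalent by rotation or reflection) gives 9 geometric isomers.
Of these, 6 lack any improper symmetry element and so occur as enantiomeric pairs, giving 9 + 6 = 15 stereoisomers in total.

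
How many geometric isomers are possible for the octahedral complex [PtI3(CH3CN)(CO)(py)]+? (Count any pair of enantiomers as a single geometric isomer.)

The six octahedral sites form three mutually perpendicular trans pairs.
The distinct arrangements are (4 in all): I mer (3 arrangements); I fac (chiral).

4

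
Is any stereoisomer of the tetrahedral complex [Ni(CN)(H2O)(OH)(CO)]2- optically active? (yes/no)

yes

All four vertices of a tetrahedron are equivalent and mutually adjacent, so cis/trans isomerism cannot arise.
Only one geometric arrangement is possible; it has no improper symmetry element, so it exists as a pair of enantiomers (2 stereoisomers).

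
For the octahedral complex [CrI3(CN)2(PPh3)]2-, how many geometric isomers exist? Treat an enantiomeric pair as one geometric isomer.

3

An octahedron has six vertices in three trans pairs; every non-trans pair is cis.
Systematic placement gives 3 geometric isomers: I mer, CN trans; I fac, CN cis; I mer, CN cis.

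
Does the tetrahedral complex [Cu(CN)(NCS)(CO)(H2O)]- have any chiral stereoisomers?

In a tetrahedral complex all four positions are equivalent and every pair of ligands is adjacent — there is no cis/trans distinction.
Only one geometric arrangement is possible; it has no improper symmetry element, so it exists as a pair of enantiomers (2 stereoisomers).

yes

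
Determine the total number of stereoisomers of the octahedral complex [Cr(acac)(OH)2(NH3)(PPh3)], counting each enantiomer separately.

An octahedron has six vertices in three trans pairs; every non-trans pair is cis.
Each acac is bidentate and must span two cis positions.
There are 4 geometric isomers: OH cis (3 arrangements, 2 chiral); OH trans.
Of these, 2 lack any improper symmetry element and so occur as enantiomeric pairs, giving 4 + 2 = 6 stereoisomers in total.

6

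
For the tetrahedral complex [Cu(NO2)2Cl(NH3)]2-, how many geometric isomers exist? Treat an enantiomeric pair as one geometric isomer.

Only one geometric arrangement is possible.

1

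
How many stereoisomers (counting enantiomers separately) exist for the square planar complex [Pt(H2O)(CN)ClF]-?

3

In a square planar complex each vertex has one trans partner and two cis neighbours.
Systematic placement gives 3 geometric isomers: (CN/F trans, Cl/H2O trans); (CN/H2O trans, Cl/F trans); (CN/Cl trans, F/H2O trans).
Each arrangement has an internal mirror plane or centre of symmetry, so none is chiral.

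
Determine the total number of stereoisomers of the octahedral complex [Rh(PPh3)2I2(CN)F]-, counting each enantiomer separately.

8

An octahedron has six vertices in three trans pairs; every non-trans pair is cis.
There are 6 geometric isomers: PPh3 trans, I trans; PPh3 cis, I cis (3 arrangements, 2 chiral); PPh3 trans, I cis; PPh3 cis, I trans.
Of these, 2 lack any improper symmetry element and so occur as enantiomeric pairs, giving 6 + 2 = 8 stereoisomers in total.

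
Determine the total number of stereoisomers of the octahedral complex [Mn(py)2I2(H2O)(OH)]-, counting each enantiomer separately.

An octahedron has six vertices in three trans pairs; every non-trans pair is cis.
Working through the distinct placements yields 6 geometric isomers: py trans, I cis; py cis, I cis (3 arrangements, 2 chiral); py trans, I trans; py cis, I trans.
Of these, 2 lack any improper symmetry element and so occur as enantiomeric pairs, giving 6 + 2 = 8 stereoisomers in total.

8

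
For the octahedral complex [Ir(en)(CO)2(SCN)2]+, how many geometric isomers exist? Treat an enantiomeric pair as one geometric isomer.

The six octahedral sites form three mutually perpendicular trans pairs.
Each en is bidentate and must span two cis positions.
There are 3 geometric isomers: CO trans, SCN cis; CO cis, SCN cis (chiral); CO cis, SCN trans.

3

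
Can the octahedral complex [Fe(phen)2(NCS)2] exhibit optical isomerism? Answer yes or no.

yes

The six octahedral sites form three mutually perpendicular trans pairs.
Each phen is bidentate and must span two cis positions.
There are 2 geometric isomers: NCS trans; NCS cis (chiral).
One of these lacks any improper symmetry element and so occurs as an enantiomeric pair, giving 2 + 1 = 3 stereoisomers in total.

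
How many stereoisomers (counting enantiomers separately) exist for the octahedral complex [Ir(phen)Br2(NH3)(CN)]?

6

The six octahedral sites form three mutually perpendicular trans pairs.
Each phen is bidentate and must span two cis positions.
Systematic placement gives 4 geometric isomers: Br trans; Br cis (3 arrangements, 2 chiral).
Of these, 2 lack any improper symmetry element and so occur as enantiomeric pairs, giving 4 + 2 = 6 stereoisomers in total.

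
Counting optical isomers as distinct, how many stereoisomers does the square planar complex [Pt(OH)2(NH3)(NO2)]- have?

A square has two trans pairs of vertices; adjacent vertices are cis.
Systematic placement gives 2 geometric isomers: OH cis; OH trans.
Each arrangement has an internal mirror plane or centre of symmetry, so none is chiral.

2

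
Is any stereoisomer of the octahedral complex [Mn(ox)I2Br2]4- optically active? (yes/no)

In an octahedral complex each vertex has one trans partner and four cis neighbours.
Each ox is bidentate and must span two cis positions.
Systematic placement gives 3 geometric isomers: I cis, Br trans; I cis, Br cis (chiral); I trans, Br cis.
One of these lacks any improper symmetry element and so occurs as an enantiomeric pair, giving 3 + 1 = 4 stereoisomers in total.

yes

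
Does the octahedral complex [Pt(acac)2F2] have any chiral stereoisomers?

In an octahedral complex each vertex has one trans partner and four cis neighbours.
Each acac is bidentate and must span two cis positions.
The distinct arrangements are (2 in all): F trans; F cis (chiral).
One of these lacks any improper symmetry element and so occurs as an enantiomeric pair, giving 2 + 1 = 3 stereoisomers in total.

yes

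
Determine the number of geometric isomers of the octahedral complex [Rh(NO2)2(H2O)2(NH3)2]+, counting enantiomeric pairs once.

5

The six octahedral sites form three mutually perpendicular trans pairs.
There are 5 geometric isomers: NO2 trans, H2O trans, NH3 trans; NO2 cis, H2O trans, NH3 cis; NO2 trans, H2O cis, NH3 cis; NO2 cis, H2O cis, NH3 cis (chiral); NO2 cis, H2O cis, NH3 trans.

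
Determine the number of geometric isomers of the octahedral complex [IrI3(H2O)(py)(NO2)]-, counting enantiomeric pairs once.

In an octahedral complex each vertex has one trans partner and four cis neighbours.
Systematic placement gives 4 geometric isomers: I mer (3 arrangements); I fac (chiral).

4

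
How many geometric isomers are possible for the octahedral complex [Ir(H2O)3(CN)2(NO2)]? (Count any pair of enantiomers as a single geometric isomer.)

Systematic placement gives 3 geometric isomers: H2O mer, CN trans; H2O fac, CN cis; H2O mer, CN cis.

3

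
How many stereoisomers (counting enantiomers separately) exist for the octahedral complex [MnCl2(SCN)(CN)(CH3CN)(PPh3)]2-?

Exhaustive case analysis gives 9 geometric isomers.
Of these, 6 lack any improper symmetry element and so occur as enantiomeric pairs, giving 9 + 6 = 15 stereoisomers in total.

15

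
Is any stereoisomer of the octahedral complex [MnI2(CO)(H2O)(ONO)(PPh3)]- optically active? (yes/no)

The six octahedral sites form three mutually perpendicular trans pairs.
Placing the ligands in turn and identifying arrangements related by rotation or reflection leaves 9 distinct geometric isomers.
Of these, 6 lack any improper symmetry element and so occur as enantiomeric pairs, giving 9 + 6 = 15 stereoisomers in total.

yes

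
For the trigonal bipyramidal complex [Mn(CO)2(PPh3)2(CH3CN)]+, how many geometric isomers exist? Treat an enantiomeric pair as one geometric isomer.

5

A trigonal bipyramid has two axial and three equatorial sites, which are chemically inequivalent.
Placing the ligands in turn and identifying arrangements related by rotation or reflection leaves 5 distinct geometric isomers.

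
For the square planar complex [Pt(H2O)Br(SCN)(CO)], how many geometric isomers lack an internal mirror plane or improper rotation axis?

0

In a square planar complex each vertex has one trans partner and two cis neighbours.
There are 3 geometric isomers: (Br/H2O trans, CO/SCN trans); (Br/SCN trans, CO/H2O trans); (Br/CO trans, H2O/SCN trans).
Each arrangement has an internal mirror plane or centre of symmetry, so none is chiral.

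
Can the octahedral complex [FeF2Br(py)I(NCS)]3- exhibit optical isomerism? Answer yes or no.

An octahedron has six vertices in three trans pairs; every non-trans pair is cis.
Exhaustive case analysis gives 9 geometric isomers.
Of these, 6 lack any improper symmetry element and so occur as enantiomeric pairs, giving 9 + 6 = 15 stereoisomers in total.

yes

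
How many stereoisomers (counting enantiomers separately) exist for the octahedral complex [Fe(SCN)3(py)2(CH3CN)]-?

3

An octahedron has six vertices in three trans pairs; every non-trans pair is cis.
There are 3 geometric isomers: SCN mer, py trans; SCN fac, py cis; SCN mer, py cis.
Each arrangement has an internal mirror plane or centre of symmetry, so none is chiral.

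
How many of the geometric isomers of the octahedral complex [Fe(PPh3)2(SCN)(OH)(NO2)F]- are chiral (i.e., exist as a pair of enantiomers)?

6

In an octahedral complex each vertex has one trans partner and four cis neighbours.
Systematic enumeration (placing each ligand type in turn and discarding arrangements equivalent by rotation or reflection) gives 9 geometric isomers.
Of these, 6 lack any improper symmetry element and so occur as enantiomeric pairs, giving 9 + 6 = 15 stereoisomers in total.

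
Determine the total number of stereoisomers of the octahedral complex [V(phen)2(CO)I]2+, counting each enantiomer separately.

In an octahedral complex each vertex has one trans partner and four cis neighbours.
Each phen is bidentate and must span two cis positions.
Systematic placement gives 2 geometric isomers: CO and I mutually trans; CO and I mutually cis (chiral).
One of these lacks any improper symmetry element and so occurs as an enantiomeric pair, giving 2 + 1 = 3 stereoisomers in total.

3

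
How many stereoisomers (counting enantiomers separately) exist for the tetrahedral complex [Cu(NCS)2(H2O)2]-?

1

All four vertices of a tetrahedron are equivalent and mutually adjacent, so cis/trans isomerism cannot arise.
Only one geometric arrangement is possible.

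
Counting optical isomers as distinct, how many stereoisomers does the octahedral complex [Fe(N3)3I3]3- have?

2

In an octahedral complex each vertex has one trans partner and four cis neighbours.
There are 2 geometric isomers: N3 mer; N3 fac.
Each arrangement has an internal mirror plane or centre of symmetry, so none is chiral.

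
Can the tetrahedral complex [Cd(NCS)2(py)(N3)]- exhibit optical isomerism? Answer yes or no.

All four vertices of a tetrahedron are equivalent and mutually adjacent, so cis/trans isomerism cannot arise.
Only one geometric arrangement is possible.

no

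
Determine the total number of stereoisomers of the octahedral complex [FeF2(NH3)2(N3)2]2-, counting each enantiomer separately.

6

In an octahedral complex each vertex has one trans partner and four cis neighbours.
Working through the distinct placements yields 5 geometric isomers: F trans, NH3 trans, N3 trans; F trans, NH3 cis, N3 cis; F cis, NH3 trans, N3 cis; F cis, NH3 cis, N3 cis (chiral); F cis, NH3 cis, N3 trans.
One of these lacks any improper symmetry element and so occurs as an enantiomeric pair, giving 5 + 1 = 6 stereoisomers in total.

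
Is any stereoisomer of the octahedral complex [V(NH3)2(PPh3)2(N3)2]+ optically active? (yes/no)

yes

In an octahedral complex each vertex has one trans partner and four cis neighbours.
Systematic placement gives 5 geometric isomers: NH3 trans, PPh3 trans, N3 trans; NH3 cis, PPh3 cis, N3 trans; NH3 cis, PPh3 trans, N3 cis; NH3 cis, PPh3 cis, N3 cis (chiral); NH3 trans, PPh3 cis, N3 cis.
One of these lacks any improper symmetry element and so occurs as an enantiomeric pair, giving 5 + 1 = 6 stereoisomers in total.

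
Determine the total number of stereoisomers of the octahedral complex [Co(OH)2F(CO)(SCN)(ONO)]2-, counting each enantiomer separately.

Exhaustive case analysis gives 9 geometric isomers.
Of these, 6 lack any improper symmetry element and so occur as enantiomeric pairs, giving 9 + 6 = 15 stereoisomers in total.

15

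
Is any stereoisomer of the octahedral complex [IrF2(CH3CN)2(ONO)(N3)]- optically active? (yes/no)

In an octahedral complex each vertex has one trans partner and four cis neighbours.
There are 6 geometric isomers: F trans, CH3CN trans; F cis, CH3CN trans; F cis, CH3CN cis (3 arrangements, 2 chiral); F trans, CH3CN cis.
Of these, 2 lack any improper symmetry element and so occur as enantiomeric pairs, giving 6 + 2 = 8 stereoisomers in total.

yes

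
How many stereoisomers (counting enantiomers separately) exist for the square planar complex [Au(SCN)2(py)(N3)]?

In a square planar complex each vertex has one trans partner and two cis neighbours.
The distinct arrangements are (2 in all): SCN cis; SCN trans.
Each arrangement has an internal mirror plane or centre of symmetry, so none is chiral.

2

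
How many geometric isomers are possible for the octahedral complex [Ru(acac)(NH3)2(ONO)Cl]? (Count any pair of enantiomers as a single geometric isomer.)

In an octahedral complex each vertex has one trans partner and four cis neighbours.
Each acac is bidentate and must span two cis positions.
Working through the distinct placements yields 4 geometric isomers: NH3 cis (3 arrangements, 2 chiral); NH3 trans.

4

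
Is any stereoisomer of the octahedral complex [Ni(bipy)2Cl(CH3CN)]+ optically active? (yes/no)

An octahedron has six vertices in three trans pairs; every non-trans pair is cis.
Each bipy is bidentate and must span two cis positions.
There are 2 geometric isomers: Cl and CH3CN mutually trans; Cl and CH3CN mutually cis (chiral).
One of these lacks any improper symmetry element and so occurs as an enantiomeric pair, giving 2 + 1 = 3 stereoisomers in total.

yes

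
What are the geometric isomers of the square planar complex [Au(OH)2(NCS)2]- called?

cis and trans

Systematic placement gives 2 geometric isomers: OH cis; OH trans.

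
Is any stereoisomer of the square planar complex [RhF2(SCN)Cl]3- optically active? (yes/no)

In a square planar complex each vertex has one trans partner and two cis neighbours.
There are 2 geometric isomers: F cis; F trans.
Each arrangement has an internal mirror plane or centre of symmetry, so none is chiral.

no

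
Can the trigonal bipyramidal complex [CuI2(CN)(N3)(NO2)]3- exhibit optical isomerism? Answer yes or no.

yes

In a trigonal bipyramid the two axial positions differ from the three equatorial ones.
Exhaustive case analysis gives 7 geometric isomers.
Of these, 3 lack any improper symmetry element and so occur as enantiomeric pairs, giving 7 + 3 = 10 stereoisomers in total.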